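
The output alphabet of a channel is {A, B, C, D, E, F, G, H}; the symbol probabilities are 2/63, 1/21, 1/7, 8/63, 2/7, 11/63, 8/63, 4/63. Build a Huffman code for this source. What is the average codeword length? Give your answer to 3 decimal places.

2.762 bits/symbol

Repeatedly combine the two least-probable nodes; the expected code length is the sum of the merged weights.
merge 2/63 + 1/21 → 5/63
merge 4/63 + 5/63 → 1/7
merge 8/63 + 8/63 → 16/63
merge 1/7 + 1/7 → 2/7
merge 11/63 + 16/63 → 3/7
merge 2/7 + 2/7 → 4/7
merge 3/7 + 4/7 → 1
L = 5/63 + 1/7 + 16/63 + 2/7 + 3/7 + 4/7 + 1 = 58/21 ≈ 2.762 bits/symbol.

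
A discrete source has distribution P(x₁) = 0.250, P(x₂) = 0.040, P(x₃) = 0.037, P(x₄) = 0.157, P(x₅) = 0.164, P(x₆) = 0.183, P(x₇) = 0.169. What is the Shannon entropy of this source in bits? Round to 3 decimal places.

2.591 bits

H = −Σ pᵢ log₂ pᵢ.
−0.250·log₂(0.250) = 0.5000
−0.040·log₂(0.040) = 0.1858
−0.037·log₂(0.037) = 0.1760
−0.157·log₂(0.157) = 0.4194
−0.164·log₂(0.164) = 0.4278
−0.183·log₂(0.183) = 0.4484
−0.169·log₂(0.169) = 0.4335
Sum ≈ 2.5907 → 2.591 bits.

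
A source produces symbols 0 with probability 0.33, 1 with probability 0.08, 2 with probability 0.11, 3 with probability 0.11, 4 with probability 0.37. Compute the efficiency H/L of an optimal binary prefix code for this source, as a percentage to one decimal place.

Entropy H = −Σ p log₂ p ≈ 2.0506 bits.
Huffman merges: 2/25+11/100→19/100; 11/100+19/100→3/10; 3/10+33/100→63/100; 37/100+63/100→1. L = 53/25 ≈ 2.1200.
Efficiency = H/L = 2.0506/2.1200 = 96.7%.

96.7%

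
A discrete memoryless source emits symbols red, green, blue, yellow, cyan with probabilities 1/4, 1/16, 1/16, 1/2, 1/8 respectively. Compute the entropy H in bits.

Each probability is a power of 1/2, so log₂(1/p) is an integer.
H = Σ p·log₂(1/p) = 1/4·2 + 1/16·4 + 1/16·4 + 1/2·1 + 1/8·3 = 1.875 bits.

1.875 bits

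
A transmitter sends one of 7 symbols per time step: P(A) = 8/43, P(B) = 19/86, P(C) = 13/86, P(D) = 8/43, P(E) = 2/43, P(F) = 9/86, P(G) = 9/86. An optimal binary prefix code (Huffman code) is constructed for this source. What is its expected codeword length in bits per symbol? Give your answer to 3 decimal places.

2.744 bits/symbol

Repeatedly combine the two least-probable nodes; the expected code length is the sum of the merged weights.
merge 2/43 + 9/86 → 13/86
merge 9/86 + 13/86 → 11/43
merge 13/86 + 8/43 → 29/86
merge 8/43 + 19/86 → 35/86
merge 11/43 + 29/86 → 51/86
merge 35/86 + 51/86 → 1
L = 13/86 + 11/43 + 29/86 + 35/86 + 51/86 + 1 = 118/43 ≈ 2.744 bits/symbol.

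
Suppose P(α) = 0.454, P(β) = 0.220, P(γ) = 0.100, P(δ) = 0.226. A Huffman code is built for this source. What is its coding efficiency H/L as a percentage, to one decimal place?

97.3%

Entropy H = −Σ p log₂ p ≈ 1.8149 bits.
Huffman merges: 1/10+11/50→8/25; 113/500+8/25→273/500; 227/500+273/500→1. L = 933/500 ≈ 1.8660.
Efficiency = H/L = 1.8149/1.8660 = 97.3%.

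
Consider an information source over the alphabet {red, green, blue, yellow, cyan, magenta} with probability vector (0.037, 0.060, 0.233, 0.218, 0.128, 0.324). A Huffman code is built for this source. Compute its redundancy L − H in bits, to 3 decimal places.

0.027 bits

Entropy H = −Σ p log₂ p ≈ 2.2947 bits.
Huffman merges: 37/1000+3/50→97/1000; 97/1000+16/125→9/40; 109/500+9/40→443/1000; 233/1000+81/250→557/1000; 443/1000+557/1000→1. L = 1161/500 ≈ 2.3220.
L − H = 2.3220 − 2.2947 = 0.027 bits.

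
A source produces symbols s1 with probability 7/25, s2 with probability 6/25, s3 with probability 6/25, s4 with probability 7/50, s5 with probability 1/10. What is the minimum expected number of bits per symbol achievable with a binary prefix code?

2.24 bits/symbol

Repeatedly combine the two least-probable nodes; the expected code length is the sum of the merged weights.
merge 1/10 + 7/50 → 6/25
merge 6/25 + 6/25 → 12/25
merge 6/25 + 7/25 → 13/25
merge 12/25 + 13/25 → 1
L = 6/25 + 12/25 + 13/25 + 1 = 56/25 = 2.24 bits/symbol.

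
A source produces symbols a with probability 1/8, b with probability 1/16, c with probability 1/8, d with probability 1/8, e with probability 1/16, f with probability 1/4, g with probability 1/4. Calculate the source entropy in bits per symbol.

2.625 bits

Each probability is a power of 1/2, so log₂(1/p) is an integer.
H = Σ p·log₂(1/p) = 1/8·3 + 1/16·4 + 1/8·3 + 1/8·3 + 1/16·4 + 1/4·2 + 1/4·2 = 2.625 bits.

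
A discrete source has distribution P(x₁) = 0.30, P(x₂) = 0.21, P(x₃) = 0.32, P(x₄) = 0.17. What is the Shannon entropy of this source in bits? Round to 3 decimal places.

1.955 bits

H = −Σ pᵢ log₂ pᵢ.
−0.30·log₂(0.30) = 0.5211
−0.21·log₂(0.21) = 0.4728
−0.32·log₂(0.32) = 0.5260
−0.17·log₂(0.17) = 0.4346
Sum ≈ 1.9545 → 1.955 bits.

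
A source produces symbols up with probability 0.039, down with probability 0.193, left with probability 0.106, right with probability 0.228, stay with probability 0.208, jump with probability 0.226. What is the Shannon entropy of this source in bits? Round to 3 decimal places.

2.426 bits

H = −Σ pᵢ log₂ pᵢ.
−0.039·log₂(0.039) = 0.1825
−0.193·log₂(0.193) = 0.4581
−0.106·log₂(0.106) = 0.3432
−0.228·log₂(0.228) = 0.4863
−0.208·log₂(0.208) = 0.4712
−0.226·log₂(0.226) = 0.4849
Sum ≈ 2.4262 → 2.426 bits.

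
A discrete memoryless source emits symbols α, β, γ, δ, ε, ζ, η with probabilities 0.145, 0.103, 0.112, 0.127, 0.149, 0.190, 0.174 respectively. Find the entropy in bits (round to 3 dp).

2.777 bits

H = −Σ pᵢ log₂ pᵢ.
−0.145·log₂(0.145) = 0.4040
−0.103·log₂(0.103) = 0.3378
−0.112·log₂(0.112) = 0.3537
−0.127·log₂(0.127) = 0.3781
−0.149·log₂(0.149) = 0.4092
−0.190·log₂(0.190) = 0.4552
−0.174·log₂(0.174) = 0.4390
Sum ≈ 2.7770 → 2.777 bits.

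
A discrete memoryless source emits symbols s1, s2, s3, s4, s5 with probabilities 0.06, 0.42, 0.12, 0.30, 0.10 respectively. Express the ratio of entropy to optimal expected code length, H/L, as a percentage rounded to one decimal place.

98.5%

Entropy H = −Σ p log₂ p ≈ 1.9895 bits.
Huffman merges: 3/50+1/10→4/25; 3/25+4/25→7/25; 7/25+3/10→29/50; 21/50+29/50→1. L = 101/50 ≈ 2.0200.
Efficiency = H/L = 1.9895/2.0200 = 98.5%.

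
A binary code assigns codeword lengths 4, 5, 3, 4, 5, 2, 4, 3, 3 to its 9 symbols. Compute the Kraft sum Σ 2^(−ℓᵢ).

0.875

With common denominator 2^5 = 32: Σ 2^(−ℓᵢ) = 2/32 + 1/32 + 4/32 + 2/32 + 1/32 + 8/32 + 2/32 + 4/32 + 4/32 = 28/32 = 0.875.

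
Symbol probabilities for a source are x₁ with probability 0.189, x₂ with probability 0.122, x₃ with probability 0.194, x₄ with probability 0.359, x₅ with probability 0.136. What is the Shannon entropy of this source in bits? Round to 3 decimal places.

H = −Σ pᵢ log₂ pᵢ.
−0.189·log₂(0.189) = 0.4543
−0.122·log₂(0.122) = 0.3703
−0.194·log₂(0.194) = 0.4590
−0.359·log₂(0.359) = 0.5306
−0.136·log₂(0.136) = 0.3915
Sum ≈ 2.2056 → 2.206 bits.

2.206 bits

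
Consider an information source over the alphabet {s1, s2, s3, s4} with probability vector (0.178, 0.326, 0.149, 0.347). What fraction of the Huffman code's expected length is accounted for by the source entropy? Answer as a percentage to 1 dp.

96.4%

Entropy H = −Σ p log₂ p ≈ 1.9095 bits.
Huffman merges: 149/1000+89/500→327/1000; 163/500+327/1000→653/1000; 347/1000+653/1000→1. L = 99/50 ≈ 1.9800.
Efficiency = H/L = 1.9095/1.9800 = 96.4%.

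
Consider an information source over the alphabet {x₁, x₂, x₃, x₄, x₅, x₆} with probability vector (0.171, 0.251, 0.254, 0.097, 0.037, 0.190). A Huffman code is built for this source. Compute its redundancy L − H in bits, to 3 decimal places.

0.043 bits

Entropy H = −Σ p log₂ p ≈ 2.3961 bits.
Huffman merges: 37/1000+97/1000→67/500; 67/500+171/1000→61/200; 19/100+251/1000→441/1000; 127/500+61/200→559/1000; 441/1000+559/1000→1. L = 2439/1000 ≈ 2.4390.
L − H = 2.4390 − 2.3961 = 0.043 bits.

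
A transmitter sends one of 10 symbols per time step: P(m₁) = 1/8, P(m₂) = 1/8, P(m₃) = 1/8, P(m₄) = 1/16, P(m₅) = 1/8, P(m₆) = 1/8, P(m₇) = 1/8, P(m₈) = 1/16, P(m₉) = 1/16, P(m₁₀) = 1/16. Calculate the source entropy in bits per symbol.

Each probability is a power of 1/2, so log₂(1/p) is an integer.
H = Σ p·log₂(1/p) = 1/8·3 + 1/8·3 + 1/8·3 + 1/16·4 + 1/8·3 + 1/8·3 + 1/8·3 + 1/16·4 + 1/16·4 + 1/16·4 = 3.25 bits.

3.25 bits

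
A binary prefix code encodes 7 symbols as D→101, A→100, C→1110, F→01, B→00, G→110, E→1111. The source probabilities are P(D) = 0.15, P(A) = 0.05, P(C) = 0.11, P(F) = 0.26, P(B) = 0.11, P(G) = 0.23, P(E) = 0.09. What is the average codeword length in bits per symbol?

2.83 bits/symbol

L̄ = Σ pᵢ·ℓᵢ = 0.15·3 + 0.05·3 + 0.11·4 + 0.26·2 + 0.11·2 + 0.23·3 + 0.09·4 = 2.83 bits/symbol.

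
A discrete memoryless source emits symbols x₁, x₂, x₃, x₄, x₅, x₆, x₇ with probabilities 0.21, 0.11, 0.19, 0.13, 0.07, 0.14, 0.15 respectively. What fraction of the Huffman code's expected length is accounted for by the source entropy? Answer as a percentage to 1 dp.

Entropy H = −Σ p log₂ p ≈ 2.7372 bits.
Huffman merges: 7/100+11/100→9/50; 13/100+7/50→27/100; 3/20+9/50→33/100; 19/100+21/100→2/5; 27/100+33/100→3/5; 2/5+3/5→1. L = 139/50 ≈ 2.7800.
Efficiency = H/L = 2.7372/2.7800 = 98.5%.

98.5%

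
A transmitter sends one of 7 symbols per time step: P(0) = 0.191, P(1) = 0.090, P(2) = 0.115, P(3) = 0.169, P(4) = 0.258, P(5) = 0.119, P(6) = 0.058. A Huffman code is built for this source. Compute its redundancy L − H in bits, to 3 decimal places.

0.030 bits

Entropy H = −Σ p log₂ p ≈ 2.6691 bits.
Huffman merges: 29/500+9/100→37/250; 23/200+119/1000→117/500; 37/250+169/1000→317/1000; 191/1000+117/500→17/40; 129/500+317/1000→23/40; 17/40+23/40→1. L = 2699/1000 ≈ 2.6990.
L − H = 2.6990 − 2.6691 = 0.030 bits.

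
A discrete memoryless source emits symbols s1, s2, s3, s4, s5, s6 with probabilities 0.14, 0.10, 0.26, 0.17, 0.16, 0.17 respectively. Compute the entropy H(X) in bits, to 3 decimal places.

H = −Σ pᵢ log₂ pᵢ.
−0.14·log₂(0.14) = 0.3971
−0.10·log₂(0.10) = 0.3322
−0.26·log₂(0.26) = 0.5053
−0.17·log₂(0.17) = 0.4346
−0.16·log₂(0.16) = 0.4230
−0.17·log₂(0.17) = 0.4346
Sum ≈ 2.5268 → 2.527 bits.

2.527 bits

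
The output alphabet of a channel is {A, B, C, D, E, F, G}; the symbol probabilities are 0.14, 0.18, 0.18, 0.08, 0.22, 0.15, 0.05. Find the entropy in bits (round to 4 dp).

2.6864 bits

H = −Σ pᵢ log₂ pᵢ.
−0.14·log₂(0.14) = 0.3971
−0.18·log₂(0.18) = 0.4453
−0.18·log₂(0.18) = 0.4453
−0.08·log₂(0.08) = 0.2915
−0.22·log₂(0.22) = 0.4806
−0.15·log₂(0.15) = 0.4105
−0.05·log₂(0.05) = 0.2161
Sum ≈ 2.6864 → 2.6864 bits.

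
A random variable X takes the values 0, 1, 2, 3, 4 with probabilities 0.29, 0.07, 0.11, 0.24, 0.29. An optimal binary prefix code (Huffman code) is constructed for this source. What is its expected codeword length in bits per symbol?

2.18 bits/symbol

Repeatedly combine the two least-probable nodes; the expected code length is the sum of the merged weights.
merge 7/100 + 11/100 → 9/50
merge 9/50 + 6/25 → 21/50
merge 29/100 + 29/100 → 29/50
merge 21/50 + 29/50 → 1
L = 9/50 + 21/50 + 29/50 + 1 = 109/50 = 2.18 bits/symbol.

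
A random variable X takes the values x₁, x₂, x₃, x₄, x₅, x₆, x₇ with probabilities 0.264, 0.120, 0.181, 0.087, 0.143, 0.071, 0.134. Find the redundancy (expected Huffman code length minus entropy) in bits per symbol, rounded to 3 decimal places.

Entropy H = −Σ p log₂ p ≈ 2.6879 bits.
Huffman merges: 71/1000+87/1000→79/500; 3/25+67/500→127/500; 143/1000+79/500→301/1000; 181/1000+127/500→87/200; 33/125+301/1000→113/200; 87/200+113/200→1. L = 2713/1000 ≈ 2.7130.
L − H = 2.7130 − 2.6879 = 0.025 bits.

0.025 bits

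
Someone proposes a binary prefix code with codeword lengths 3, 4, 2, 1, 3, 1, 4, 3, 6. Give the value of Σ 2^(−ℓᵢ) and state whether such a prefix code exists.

1.765625; no

With common denominator 2^6 = 64: Σ 2^(−ℓᵢ) = 8/64 + 4/64 + 16/64 + 32/64 + 8/64 + 32/64 + 4/64 + 8/64 + 1/64 = 113/64 = 1.765625.
Kraft's inequality requires Σ ≤ 1; here Σ = 1.765625 > 1, so no such prefix code exists.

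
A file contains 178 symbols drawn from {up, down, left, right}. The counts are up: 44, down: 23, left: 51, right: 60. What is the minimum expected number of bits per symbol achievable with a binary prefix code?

2 bits/symbol

Probabilities are the counts divided by 178.
Repeatedly combine the two least-probable nodes; the expected code length is the sum of the merged weights.
merge 23/178 + 22/89 → 67/178
merge 51/178 + 30/89 → 111/178
merge 67/178 + 111/178 → 1
L = 67/178 + 111/178 + 1 = 2 bits/symbol.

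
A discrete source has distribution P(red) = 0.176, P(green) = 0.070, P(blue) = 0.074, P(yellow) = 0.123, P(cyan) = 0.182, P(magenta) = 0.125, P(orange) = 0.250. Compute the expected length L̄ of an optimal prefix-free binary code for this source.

2.712 bits/symbol

Repeatedly combine the two least-probable nodes; the expected code length is the sum of the merged weights.
merge 7/100 + 37/500 → 18/125
merge 123/1000 + 1/8 → 31/125
merge 18/125 + 22/125 → 8/25
merge 91/500 + 31/125 → 43/100
merge 1/4 + 8/25 → 57/100
merge 43/100 + 57/100 → 1
L = 18/125 + 31/125 + 8/25 + 43/100 + 57/100 + 1 = 339/125 = 2.712 bits/symbol.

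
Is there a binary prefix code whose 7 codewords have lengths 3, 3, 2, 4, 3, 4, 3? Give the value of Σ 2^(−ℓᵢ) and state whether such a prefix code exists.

With common denominator 2^4 = 16: Σ 2^(−ℓᵢ) = 2/16 + 2/16 + 4/16 + 1/16 + 2/16 + 1/16 + 2/16 = 14/16 = 0.875.
Kraft's inequality requires Σ ≤ 1; here Σ = 0.875 ≤ 1, so such a prefix code exists.

0.875; yes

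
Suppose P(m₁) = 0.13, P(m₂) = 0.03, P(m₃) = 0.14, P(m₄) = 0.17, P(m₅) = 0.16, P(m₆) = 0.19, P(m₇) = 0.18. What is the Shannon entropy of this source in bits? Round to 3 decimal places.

2.690 bits

H = −Σ pᵢ log₂ pᵢ.
−0.13·log₂(0.13) = 0.3826
−0.03·log₂(0.03) = 0.1518
−0.14·log₂(0.14) = 0.3971
−0.17·log₂(0.17) = 0.4346
−0.16·log₂(0.16) = 0.4230
−0.19·log₂(0.19) = 0.4552
−0.18·log₂(0.18) = 0.4453
Sum ≈ 2.6897 → 2.690 bits.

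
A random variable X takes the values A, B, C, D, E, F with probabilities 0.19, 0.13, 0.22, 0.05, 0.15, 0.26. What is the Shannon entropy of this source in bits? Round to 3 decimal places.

H = −Σ pᵢ log₂ pᵢ.
−0.19·log₂(0.19) = 0.4552
−0.13·log₂(0.13) = 0.3826
−0.22·log₂(0.22) = 0.4806
−0.05·log₂(0.05) = 0.2161
−0.15·log₂(0.15) = 0.4105
−0.26·log₂(0.26) = 0.5053
Sum ≈ 2.4504 → 2.450 bits.

2.450 bits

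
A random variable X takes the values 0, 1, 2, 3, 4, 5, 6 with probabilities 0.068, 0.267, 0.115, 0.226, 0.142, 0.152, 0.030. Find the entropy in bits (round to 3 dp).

2.581 bits

H = −Σ pᵢ log₂ pᵢ.
−0.068·log₂(0.068) = 0.2637
−0.267·log₂(0.267) = 0.5087
−0.115·log₂(0.115) = 0.3588
−0.226·log₂(0.226) = 0.4849
−0.142·log₂(0.142) = 0.3999
−0.152·log₂(0.152) = 0.4131
−0.030·log₂(0.030) = 0.1518
Sum ≈ 2.5809 → 2.581 bits.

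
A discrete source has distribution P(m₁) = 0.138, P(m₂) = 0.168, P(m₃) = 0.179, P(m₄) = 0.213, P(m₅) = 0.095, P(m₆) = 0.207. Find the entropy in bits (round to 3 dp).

H = −Σ pᵢ log₂ pᵢ.
−0.138·log₂(0.138) = 0.3943
−0.168·log₂(0.168) = 0.4323
−0.179·log₂(0.179) = 0.4443
−0.213·log₂(0.213) = 0.4752
−0.095·log₂(0.095) = 0.3226
−0.207·log₂(0.207) = 0.4704
Sum ≈ 2.5391 → 2.539 bits.

2.539 bits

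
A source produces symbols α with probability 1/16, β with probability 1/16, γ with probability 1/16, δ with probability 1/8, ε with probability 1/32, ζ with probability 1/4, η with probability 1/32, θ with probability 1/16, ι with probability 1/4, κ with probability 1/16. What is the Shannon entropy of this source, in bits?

Each probability is a power of 1/2, so log₂(1/p) is an integer.
H = Σ p·log₂(1/p) = 1/16·4 + 1/16·4 + 1/16·4 + 1/8·3 + 1/32·5 + 1/4·2 + 1/32·5 + 1/16·4 + 1/4·2 + 1/16·4 = 2.9375 bits.

2.9375 bits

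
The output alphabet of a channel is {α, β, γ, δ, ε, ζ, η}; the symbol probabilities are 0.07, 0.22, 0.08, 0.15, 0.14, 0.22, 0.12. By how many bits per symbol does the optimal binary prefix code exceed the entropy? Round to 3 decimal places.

0.014 bits

Entropy H = −Σ p log₂ p ≈ 2.6959 bits.
Huffman merges: 7/100+2/25→3/20; 3/25+7/50→13/50; 3/20+3/20→3/10; 11/50+11/50→11/25; 13/50+3/10→14/25; 11/25+14/25→1. L = 271/100 ≈ 2.7100.
L − H = 2.7100 − 2.6959 = 0.014 bits.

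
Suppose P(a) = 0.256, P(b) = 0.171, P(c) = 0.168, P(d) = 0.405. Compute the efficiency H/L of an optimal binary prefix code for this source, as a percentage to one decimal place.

98.2%

Entropy H = −Σ p log₂ p ≈ 1.8994 bits.
Huffman merges: 21/125+171/1000→339/1000; 32/125+339/1000→119/200; 81/200+119/200→1. L = 967/500 ≈ 1.9340.
Efficiency = H/L = 1.8994/1.9340 = 98.2%.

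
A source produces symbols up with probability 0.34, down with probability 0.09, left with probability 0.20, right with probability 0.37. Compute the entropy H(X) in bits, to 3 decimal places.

1.837 bits

H = −Σ pᵢ log₂ pᵢ.
−0.34·log₂(0.34) = 0.5292
−0.09·log₂(0.09) = 0.3127
−0.20·log₂(0.20) = 0.4644
−0.37·log₂(0.37) = 0.5307
Sum ≈ 1.8369 → 1.837 bits.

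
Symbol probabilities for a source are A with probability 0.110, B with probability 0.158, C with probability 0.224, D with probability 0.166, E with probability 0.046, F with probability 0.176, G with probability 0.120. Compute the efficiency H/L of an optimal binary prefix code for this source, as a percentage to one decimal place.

97.9%

Entropy H = −Σ p log₂ p ≈ 2.6970 bits.
Huffman merges: 23/500+11/100→39/250; 3/25+39/250→69/250; 79/500+83/500→81/250; 22/125+28/125→2/5; 69/250+81/250→3/5; 2/5+3/5→1. L = 689/250 ≈ 2.7560.
Efficiency = H/L = 2.6970/2.7560 = 97.9%.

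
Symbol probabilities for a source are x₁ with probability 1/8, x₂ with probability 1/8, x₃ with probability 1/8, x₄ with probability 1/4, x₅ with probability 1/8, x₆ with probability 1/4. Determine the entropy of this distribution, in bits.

2.5 bits

Each probability is a power of 1/2, so log₂(1/p) is an integer.
H = Σ p·log₂(1/p) = 1/8·3 + 1/8·3 + 1/8·3 + 1/4·2 + 1/8·3 + 1/4·2 = 2.5 bits.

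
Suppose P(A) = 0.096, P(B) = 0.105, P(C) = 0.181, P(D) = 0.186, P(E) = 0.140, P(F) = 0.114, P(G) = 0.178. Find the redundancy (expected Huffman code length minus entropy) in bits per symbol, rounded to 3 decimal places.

0.053 bits

Entropy H = −Σ p log₂ p ≈ 2.7611 bits.
Huffman merges: 12/125+21/200→201/1000; 57/500+7/50→127/500; 89/500+181/1000→359/1000; 93/500+201/1000→387/1000; 127/500+359/1000→613/1000; 387/1000+613/1000→1. L = 1407/500 ≈ 2.8140.
L − H = 2.8140 − 2.7611 = 0.053 bits.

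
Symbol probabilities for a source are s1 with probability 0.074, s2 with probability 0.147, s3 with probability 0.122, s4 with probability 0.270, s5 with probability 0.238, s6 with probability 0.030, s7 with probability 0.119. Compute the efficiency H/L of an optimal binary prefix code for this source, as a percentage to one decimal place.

99.2%

Entropy H = −Σ p log₂ p ≈ 2.5750 bits.
Huffman merges: 3/100+37/500→13/125; 13/125+119/1000→223/1000; 61/500+147/1000→269/1000; 223/1000+119/500→461/1000; 269/1000+27/100→539/1000; 461/1000+539/1000→1. L = 649/250 ≈ 2.5960.
Efficiency = H/L = 2.5750/2.5960 = 99.2%.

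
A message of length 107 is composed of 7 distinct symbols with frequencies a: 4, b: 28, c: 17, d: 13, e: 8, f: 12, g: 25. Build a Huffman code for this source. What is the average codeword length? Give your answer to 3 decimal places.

2.617 bits/symbol

Probabilities are the counts divided by 107.
Repeatedly combine the two least-probable nodes; the expected code length is the sum of the merged weights.
merge 4/107 + 8/107 → 12/107
merge 12/107 + 12/107 → 24/107
merge 13/107 + 17/107 → 30/107
merge 24/107 + 25/107 → 49/107
merge 28/107 + 30/107 → 58/107
merge 49/107 + 58/107 → 1
L = 12/107 + 24/107 + 30/107 + 49/107 + 58/107 + 1 = 280/107 ≈ 2.617 bits/symbol.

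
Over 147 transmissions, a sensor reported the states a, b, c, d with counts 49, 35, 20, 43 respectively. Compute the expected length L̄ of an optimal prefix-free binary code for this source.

2 bits/symbol

Probabilities are the counts divided by 147.
Repeatedly combine the two least-probable nodes; the expected code length is the sum of the merged weights.
merge 20/147 + 5/21 → 55/147
merge 43/147 + 1/3 → 92/147
merge 55/147 + 92/147 → 1
L = 55/147 + 92/147 + 1 = 2 bits/symbol.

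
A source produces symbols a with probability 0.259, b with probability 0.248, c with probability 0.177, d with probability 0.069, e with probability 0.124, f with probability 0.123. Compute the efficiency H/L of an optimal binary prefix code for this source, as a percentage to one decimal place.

98.6%

Entropy H = −Σ p log₂ p ≈ 2.4573 bits.
Huffman merges: 69/1000+123/1000→24/125; 31/250+177/1000→301/1000; 24/125+31/125→11/25; 259/1000+301/1000→14/25; 11/25+14/25→1. L = 2493/1000 ≈ 2.4930.
Efficiency = H/L = 2.4573/2.4930 = 98.6%.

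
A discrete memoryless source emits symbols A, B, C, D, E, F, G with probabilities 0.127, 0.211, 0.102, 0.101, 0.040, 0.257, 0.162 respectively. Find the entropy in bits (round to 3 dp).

H = −Σ pᵢ log₂ pᵢ.
−0.127·log₂(0.127) = 0.3781
−0.211·log₂(0.211) = 0.4736
−0.102·log₂(0.102) = 0.3359
−0.101·log₂(0.101) = 0.3341
−0.040·log₂(0.040) = 0.1858
−0.257·log₂(0.257) = 0.5038
−0.162·log₂(0.162) = 0.4254
Sum ≈ 2.6366 → 2.637 bits.

2.637 bits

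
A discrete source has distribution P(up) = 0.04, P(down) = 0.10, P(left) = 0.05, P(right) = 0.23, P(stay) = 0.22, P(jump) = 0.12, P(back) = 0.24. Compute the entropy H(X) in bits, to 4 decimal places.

2.5635 bits

H = −Σ pᵢ log₂ pᵢ.
−0.04·log₂(0.04) = 0.1858
−0.10·log₂(0.10) = 0.3322
−0.05·log₂(0.05) = 0.2161
−0.23·log₂(0.23) = 0.4877
−0.22·log₂(0.22) = 0.4806
−0.12·log₂(0.12) = 0.3671
−0.24·log₂(0.24) = 0.4941
Sum ≈ 2.5635 → 2.5635 bits.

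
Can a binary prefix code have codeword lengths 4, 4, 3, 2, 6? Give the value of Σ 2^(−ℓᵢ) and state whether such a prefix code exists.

0.515625; yes

With common denominator 2^6 = 64: Σ 2^(−ℓᵢ) = 4/64 + 4/64 + 8/64 + 16/64 + 1/64 = 33/64 = 0.515625.
Kraft's inequality requires Σ ≤ 1; here Σ = 0.515625 ≤ 1, so such a prefix code exists.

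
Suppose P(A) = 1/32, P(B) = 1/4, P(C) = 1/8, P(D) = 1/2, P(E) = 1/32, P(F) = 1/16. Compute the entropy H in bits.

1.9375 bits

Each probability is a power of 1/2, so log₂(1/p) is an integer.
H = Σ p·log₂(1/p) = 1/32·5 + 1/4·2 + 1/8·3 + 1/2·1 + 1/32·5 + 1/16·4 = 1.9375 bits.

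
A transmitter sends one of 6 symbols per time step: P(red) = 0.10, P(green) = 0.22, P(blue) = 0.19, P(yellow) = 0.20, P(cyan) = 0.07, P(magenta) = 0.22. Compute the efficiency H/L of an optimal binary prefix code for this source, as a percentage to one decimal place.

98.1%

Entropy H = −Σ p log₂ p ≈ 2.4815 bits.
Huffman merges: 7/100+1/10→17/100; 17/100+19/100→9/25; 1/5+11/50→21/50; 11/50+9/25→29/50; 21/50+29/50→1. L = 253/100 ≈ 2.5300.
Efficiency = H/L = 2.4815/2.5300 = 98.1%.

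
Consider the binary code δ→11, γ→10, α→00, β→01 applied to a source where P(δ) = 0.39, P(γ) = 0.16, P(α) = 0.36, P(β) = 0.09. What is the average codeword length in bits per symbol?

L̄ = Σ pᵢ·ℓᵢ = 0.39·2 + 0.16·2 + 0.36·2 + 0.09·2 = 2 bits/symbol.

2 bits/symbol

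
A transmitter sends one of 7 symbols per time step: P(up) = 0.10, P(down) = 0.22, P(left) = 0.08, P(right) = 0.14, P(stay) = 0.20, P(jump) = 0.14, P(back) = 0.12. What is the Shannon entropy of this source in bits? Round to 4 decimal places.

H = −Σ pᵢ log₂ pᵢ.
−0.10·log₂(0.10) = 0.3322
−0.22·log₂(0.22) = 0.4806
−0.08·log₂(0.08) = 0.2915
−0.14·log₂(0.14) = 0.3971
−0.20·log₂(0.20) = 0.4644
−0.14·log₂(0.14) = 0.3971
−0.12·log₂(0.12) = 0.3671
Sum ≈ 2.7299 → 2.7299 bits.

2.7299 bits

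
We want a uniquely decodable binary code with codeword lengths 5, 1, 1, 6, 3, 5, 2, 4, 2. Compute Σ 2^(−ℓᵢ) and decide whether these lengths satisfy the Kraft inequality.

With common denominator 2^6 = 64: Σ 2^(−ℓᵢ) = 2/64 + 32/64 + 32/64 + 1/64 + 8/64 + 2/64 + 16/64 + 4/64 + 16/64 = 113/64 = 1.765625.
Kraft's inequality requires Σ ≤ 1; here Σ = 1.765625 > 1, so no such prefix code exists.

1.765625; no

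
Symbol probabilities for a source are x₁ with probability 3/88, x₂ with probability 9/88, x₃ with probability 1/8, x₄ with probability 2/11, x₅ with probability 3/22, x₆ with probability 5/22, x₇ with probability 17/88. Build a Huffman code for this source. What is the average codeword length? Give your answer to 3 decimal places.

Repeatedly combine the two least-probable nodes; the expected code length is the sum of the merged weights.
merge 3/88 + 9/88 → 3/22
merge 1/8 + 3/22 → 23/88
merge 3/22 + 2/11 → 7/22
merge 17/88 + 5/22 → 37/88
merge 23/88 + 7/22 → 51/88
merge 37/88 + 51/88 → 1
L = 3/22 + 23/88 + 7/22 + 37/88 + 51/88 + 1 = 239/88 ≈ 2.716 bits/symbol.

2.716 bits/symbol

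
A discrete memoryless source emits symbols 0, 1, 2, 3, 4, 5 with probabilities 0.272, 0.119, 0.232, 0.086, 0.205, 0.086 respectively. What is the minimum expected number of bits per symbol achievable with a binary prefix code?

2.463 bits/symbol

Repeatedly combine the two least-probable nodes; the expected code length is the sum of the merged weights.
merge 43/500 + 43/500 → 43/250
merge 119/1000 + 43/250 → 291/1000
merge 41/200 + 29/125 → 437/1000
merge 34/125 + 291/1000 → 563/1000
merge 437/1000 + 563/1000 → 1
L = 43/250 + 291/1000 + 437/1000 + 563/1000 + 1 = 2463/1000 = 2.463 bits/symbol.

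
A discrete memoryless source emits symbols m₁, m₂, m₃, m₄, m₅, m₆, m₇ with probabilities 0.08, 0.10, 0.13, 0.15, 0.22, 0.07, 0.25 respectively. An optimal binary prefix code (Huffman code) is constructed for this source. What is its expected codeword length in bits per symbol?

2.68 bits/symbol

Repeatedly combine the two least-probable nodes; the expected code length is the sum of the merged weights.
merge 7/100 + 2/25 → 3/20
merge 1/10 + 13/100 → 23/100
merge 3/20 + 3/20 → 3/10
merge 11/50 + 23/100 → 9/20
merge 1/4 + 3/10 → 11/20
merge 9/20 + 11/20 → 1
L = 3/20 + 23/100 + 3/10 + 9/20 + 11/20 + 1 = 67/25 = 2.68 bits/symbol.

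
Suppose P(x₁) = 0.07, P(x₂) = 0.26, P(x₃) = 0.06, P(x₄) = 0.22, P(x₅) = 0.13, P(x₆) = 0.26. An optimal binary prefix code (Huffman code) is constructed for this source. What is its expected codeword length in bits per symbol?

2.39 bits/symbol

Repeatedly combine the two least-probable nodes; the expected code length is the sum of the merged weights.
merge 3/50 + 7/100 → 13/100
merge 13/100 + 13/100 → 13/50
merge 11/50 + 13/50 → 12/25
merge 13/50 + 13/50 → 13/25
merge 12/25 + 13/25 → 1
L = 13/100 + 13/50 + 12/25 + 13/25 + 1 = 239/100 = 2.39 bits/symbol.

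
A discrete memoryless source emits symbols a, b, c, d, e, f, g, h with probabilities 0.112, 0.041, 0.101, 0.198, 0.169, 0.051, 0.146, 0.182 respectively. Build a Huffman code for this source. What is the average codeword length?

Repeatedly combine the two least-probable nodes; the expected code length is the sum of the merged weights.
merge 41/1000 + 51/1000 → 23/250
merge 23/250 + 101/1000 → 193/1000
merge 14/125 + 73/500 → 129/500
merge 169/1000 + 91/500 → 351/1000
merge 193/1000 + 99/500 → 391/1000
merge 129/500 + 351/1000 → 609/1000
merge 391/1000 + 609/1000 → 1
L = 23/250 + 193/1000 + 129/500 + 351/1000 + 391/1000 + 609/1000 + 1 = 1447/500 = 2.894 bits/symbol.

2.894 bits/symbol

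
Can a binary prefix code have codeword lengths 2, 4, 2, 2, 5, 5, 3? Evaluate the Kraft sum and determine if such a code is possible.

With common denominator 2^5 = 32: Σ 2^(−ℓᵢ) = 8/32 + 2/32 + 8/32 + 8/32 + 1/32 + 1/32 + 4/32 = 32/32 = 1.
Kraft's inequality requires Σ ≤ 1; here Σ = 1 ≤ 1, so such a prefix code exists.

1; yes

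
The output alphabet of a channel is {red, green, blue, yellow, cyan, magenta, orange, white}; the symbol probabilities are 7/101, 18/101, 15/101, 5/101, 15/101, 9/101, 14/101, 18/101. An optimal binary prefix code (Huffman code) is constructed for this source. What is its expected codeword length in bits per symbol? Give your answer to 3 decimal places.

Repeatedly combine the two least-probable nodes; the expected code length is the sum of the merged weights.
merge 5/101 + 7/101 → 12/101
merge 9/101 + 12/101 → 21/101
merge 14/101 + 15/101 → 29/101
merge 15/101 + 18/101 → 33/101
merge 18/101 + 21/101 → 39/101
merge 29/101 + 33/101 → 62/101
merge 39/101 + 62/101 → 1
L = 12/101 + 21/101 + 29/101 + 33/101 + 39/101 + 62/101 + 1 = 297/101 ≈ 2.941 bits/symbol.

2.941 bits/symbol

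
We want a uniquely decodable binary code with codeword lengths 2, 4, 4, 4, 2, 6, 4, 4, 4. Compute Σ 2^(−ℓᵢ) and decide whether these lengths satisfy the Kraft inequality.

0.890625; yes

With common denominator 2^6 = 64: Σ 2^(−ℓᵢ) = 16/64 + 4/64 + 4/64 + 4/64 + 16/64 + 1/64 + 4/64 + 4/64 + 4/64 = 57/64 = 0.890625.
Kraft's inequality requires Σ ≤ 1; here Σ = 0.890625 ≤ 1, so such a prefix code exists.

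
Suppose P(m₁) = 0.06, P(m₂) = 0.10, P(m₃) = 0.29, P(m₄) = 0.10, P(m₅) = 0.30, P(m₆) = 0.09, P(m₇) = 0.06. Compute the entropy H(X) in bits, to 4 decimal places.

2.5031 bits

H = −Σ pᵢ log₂ pᵢ.
−0.06·log₂(0.06) = 0.2435
−0.10·log₂(0.10) = 0.3322
−0.29·log₂(0.29) = 0.5179
−0.10·log₂(0.10) = 0.3322
−0.30·log₂(0.30) = 0.5211
−0.09·log₂(0.09) = 0.3127
−0.06·log₂(0.06) = 0.2435
Sum ≈ 2.5031 → 2.5031 bits.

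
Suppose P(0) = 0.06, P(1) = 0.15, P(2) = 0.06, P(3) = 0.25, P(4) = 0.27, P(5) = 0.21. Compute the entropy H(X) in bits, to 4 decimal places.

H = −Σ pᵢ log₂ pᵢ.
−0.06·log₂(0.06) = 0.2435
−0.15·log₂(0.15) = 0.4105
−0.06·log₂(0.06) = 0.2435
−0.25·log₂(0.25) = 0.5000
−0.27·log₂(0.27) = 0.5100
−0.21·log₂(0.21) = 0.4728
Sum ≈ 2.3805 → 2.3805 bits.

2.3805 bits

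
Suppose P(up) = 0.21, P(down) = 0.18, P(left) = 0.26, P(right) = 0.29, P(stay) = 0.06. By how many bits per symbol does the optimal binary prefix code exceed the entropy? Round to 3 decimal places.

Entropy H = −Σ p log₂ p ≈ 2.1849 bits.
Huffman merges: 3/50+9/50→6/25; 21/100+6/25→9/20; 13/50+29/100→11/20; 9/20+11/20→1. L = 56/25 ≈ 2.2400.
L − H = 2.2400 − 2.1849 = 0.055 bits.

0.055 bits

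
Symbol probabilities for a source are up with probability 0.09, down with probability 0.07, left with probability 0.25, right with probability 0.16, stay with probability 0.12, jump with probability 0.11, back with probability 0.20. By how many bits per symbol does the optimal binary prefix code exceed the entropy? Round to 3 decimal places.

Entropy H = −Σ p log₂ p ≈ 2.6860 bits.
Huffman merges: 7/100+9/100→4/25; 11/100+3/25→23/100; 4/25+4/25→8/25; 1/5+23/100→43/100; 1/4+8/25→57/100; 43/100+57/100→1. L = 271/100 ≈ 2.7100.
L − H = 2.7100 − 2.6860 = 0.024 bits.

0.024 bits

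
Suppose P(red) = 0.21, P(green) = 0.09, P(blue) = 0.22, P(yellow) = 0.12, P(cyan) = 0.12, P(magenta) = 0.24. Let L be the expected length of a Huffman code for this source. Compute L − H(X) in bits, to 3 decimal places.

Entropy H = −Σ p log₂ p ≈ 2.4943 bits.
Huffman merges: 9/100+3/25→21/100; 3/25+21/100→33/100; 21/100+11/50→43/100; 6/25+33/100→57/100; 43/100+57/100→1. L = 127/50 ≈ 2.5400.
L − H = 2.5400 − 2.4943 = 0.046 bits.

0.046 bits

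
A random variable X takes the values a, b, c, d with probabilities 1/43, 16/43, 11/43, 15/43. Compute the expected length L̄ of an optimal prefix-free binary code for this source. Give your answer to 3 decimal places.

Repeatedly combine the two least-probable nodes; the expected code length is the sum of the merged weights.
merge 1/43 + 11/43 → 12/43
merge 12/43 + 15/43 → 27/43
merge 16/43 + 27/43 → 1
L = 12/43 + 27/43 + 1 = 82/43 ≈ 1.907 bits/symbol.

1.907 bits/symbol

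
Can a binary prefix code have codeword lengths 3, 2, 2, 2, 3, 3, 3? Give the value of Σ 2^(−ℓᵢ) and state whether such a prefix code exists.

1.25; no

With common denominator 2^3 = 8: Σ 2^(−ℓᵢ) = 1/8 + 2/8 + 2/8 + 2/8 + 1/8 + 1/8 + 1/8 = 10/8 = 1.25.
Kraft's inequality requires Σ ≤ 1; here Σ = 1.25 > 1, so no such prefix code exists.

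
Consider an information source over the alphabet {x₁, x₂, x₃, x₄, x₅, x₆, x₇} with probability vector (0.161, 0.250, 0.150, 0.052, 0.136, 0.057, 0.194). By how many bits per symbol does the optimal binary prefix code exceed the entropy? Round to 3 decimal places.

0.022 bits

Entropy H = −Σ p log₂ p ≈ 2.6426 bits.
Huffman merges: 13/250+57/1000→109/1000; 109/1000+17/125→49/200; 3/20+161/1000→311/1000; 97/500+49/200→439/1000; 1/4+311/1000→561/1000; 439/1000+561/1000→1. L = 533/200 ≈ 2.6650.
L − H = 2.6650 − 2.6426 = 0.022 bits.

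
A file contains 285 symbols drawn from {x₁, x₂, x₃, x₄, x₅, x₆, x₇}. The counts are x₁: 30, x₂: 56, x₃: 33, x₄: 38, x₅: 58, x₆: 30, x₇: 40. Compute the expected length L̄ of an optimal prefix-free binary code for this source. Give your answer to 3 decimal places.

2.796 bits/symbol

Probabilities are the counts divided by 285.
Repeatedly combine the two least-probable nodes; the expected code length is the sum of the merged weights.
merge 2/19 + 2/19 → 4/19
merge 11/95 + 2/15 → 71/285
merge 8/57 + 56/285 → 32/95
merge 58/285 + 4/19 → 118/285
merge 71/285 + 32/95 → 167/285
merge 118/285 + 167/285 → 1
L = 4/19 + 71/285 + 32/95 + 118/285 + 167/285 + 1 = 797/285 ≈ 2.796 bits/symbol.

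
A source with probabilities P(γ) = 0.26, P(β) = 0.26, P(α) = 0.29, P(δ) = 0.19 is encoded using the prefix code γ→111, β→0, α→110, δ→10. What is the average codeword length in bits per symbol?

2.29 bits/symbol

L̄ = Σ pᵢ·ℓᵢ = 0.26·3 + 0.26·1 + 0.29·3 + 0.19·2 = 2.29 bits/symbol.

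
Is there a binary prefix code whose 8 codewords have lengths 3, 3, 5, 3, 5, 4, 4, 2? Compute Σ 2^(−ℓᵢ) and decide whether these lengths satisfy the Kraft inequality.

With common denominator 2^5 = 32: Σ 2^(−ℓᵢ) = 4/32 + 4/32 + 1/32 + 4/32 + 1/32 + 2/32 + 2/32 + 8/32 = 26/32 = 0.8125.
Kraft's inequality requires Σ ≤ 1; here Σ = 0.8125 ≤ 1, so such a prefix code exists.

0.8125; yes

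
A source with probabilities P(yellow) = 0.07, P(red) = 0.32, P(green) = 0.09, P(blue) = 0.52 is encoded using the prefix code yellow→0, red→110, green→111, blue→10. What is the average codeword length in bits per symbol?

L̄ = Σ pᵢ·ℓᵢ = 0.07·1 + 0.32·3 + 0.09·3 + 0.52·2 = 2.34 bits/symbol.

2.34 bits/symbol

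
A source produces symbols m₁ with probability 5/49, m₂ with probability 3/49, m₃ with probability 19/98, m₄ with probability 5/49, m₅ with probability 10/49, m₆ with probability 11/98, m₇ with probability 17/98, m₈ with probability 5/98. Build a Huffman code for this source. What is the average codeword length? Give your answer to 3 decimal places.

2.908 bits/symbol

Repeatedly combine the two least-probable nodes; the expected code length is the sum of the merged weights.
merge 5/98 + 3/49 → 11/98
merge 5/49 + 5/49 → 10/49
merge 11/98 + 11/98 → 11/49
merge 17/98 + 19/98 → 18/49
merge 10/49 + 10/49 → 20/49
merge 11/49 + 18/49 → 29/49
merge 20/49 + 29/49 → 1
L = 11/98 + 10/49 + 11/49 + 18/49 + 20/49 + 29/49 + 1 = 285/98 ≈ 2.908 bits/symbol.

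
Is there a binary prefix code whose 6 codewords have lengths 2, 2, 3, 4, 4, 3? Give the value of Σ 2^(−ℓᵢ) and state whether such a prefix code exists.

0.875; yes

With common denominator 2^4 = 16: Σ 2^(−ℓᵢ) = 4/16 + 4/16 + 2/16 + 1/16 + 1/16 + 2/16 = 14/16 = 0.875.
Kraft's inequality requires Σ ≤ 1; here Σ = 0.875 ≤ 1, so such a prefix code exists.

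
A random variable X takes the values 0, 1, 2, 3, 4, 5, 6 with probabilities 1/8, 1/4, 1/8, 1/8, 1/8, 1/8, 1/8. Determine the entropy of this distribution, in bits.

Each probability is a power of 1/2, so log₂(1/p) is an integer.
H = Σ p·log₂(1/p) = 1/8·3 + 1/4·2 + 1/8·3 + 1/8·3 + 1/8·3 + 1/8·3 + 1/8·3 = 2.75 bits.

2.75 bits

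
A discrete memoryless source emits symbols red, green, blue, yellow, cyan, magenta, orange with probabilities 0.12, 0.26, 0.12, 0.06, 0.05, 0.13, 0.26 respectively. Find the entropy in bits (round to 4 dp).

H = −Σ pᵢ log₂ pᵢ.
−0.12·log₂(0.12) = 0.3671
−0.26·log₂(0.26) = 0.5053
−0.12·log₂(0.12) = 0.3671
−0.06·log₂(0.06) = 0.2435
−0.05·log₂(0.05) = 0.2161
−0.13·log₂(0.13) = 0.3826
−0.26·log₂(0.26) = 0.5053
Sum ≈ 2.5870 → 2.5870 bits.

2.5870 bits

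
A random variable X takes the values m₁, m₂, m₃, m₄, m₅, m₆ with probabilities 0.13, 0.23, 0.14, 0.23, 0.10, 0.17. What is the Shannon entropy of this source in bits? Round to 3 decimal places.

H = −Σ pᵢ log₂ pᵢ.
−0.13·log₂(0.13) = 0.3826
−0.23·log₂(0.23) = 0.4877
−0.14·log₂(0.14) = 0.3971
−0.23·log₂(0.23) = 0.4877
−0.10·log₂(0.10) = 0.3322
−0.17·log₂(0.17) = 0.4346
Sum ≈ 2.5219 → 2.522 bits.

2.522 bits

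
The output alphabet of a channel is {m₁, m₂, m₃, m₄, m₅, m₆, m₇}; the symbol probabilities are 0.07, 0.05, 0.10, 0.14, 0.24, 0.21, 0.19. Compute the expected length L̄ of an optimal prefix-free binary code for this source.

2.67 bits/symbol

Repeatedly combine the two least-probable nodes; the expected code length is the sum of the merged weights.
merge 1/20 + 7/100 → 3/25
merge 1/10 + 3/25 → 11/50
merge 7/50 + 19/100 → 33/100
merge 21/100 + 11/50 → 43/100
merge 6/25 + 33/100 → 57/100
merge 43/100 + 57/100 → 1
L = 3/25 + 11/50 + 33/100 + 43/100 + 57/100 + 1 = 267/100 = 2.67 bits/symbol.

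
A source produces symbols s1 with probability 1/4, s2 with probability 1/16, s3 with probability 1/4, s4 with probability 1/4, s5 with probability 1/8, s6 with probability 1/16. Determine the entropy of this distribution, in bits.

2.375 bits

Each probability is a power of 1/2, so log₂(1/p) is an integer.
H = Σ p·log₂(1/p) = 1/4·2 + 1/16·4 + 1/4·2 + 1/4·2 + 1/8·3 + 1/16·4 = 2.375 bits.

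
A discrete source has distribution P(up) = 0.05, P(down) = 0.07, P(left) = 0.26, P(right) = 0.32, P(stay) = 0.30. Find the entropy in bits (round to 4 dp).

H = −Σ pᵢ log₂ pᵢ.
−0.05·log₂(0.05) = 0.2161
−0.07·log₂(0.07) = 0.2686
−0.26·log₂(0.26) = 0.5053
−0.32·log₂(0.32) = 0.5260
−0.30·log₂(0.30) = 0.5211
Sum ≈ 2.0371 → 2.0371 bits.

2.0371 bits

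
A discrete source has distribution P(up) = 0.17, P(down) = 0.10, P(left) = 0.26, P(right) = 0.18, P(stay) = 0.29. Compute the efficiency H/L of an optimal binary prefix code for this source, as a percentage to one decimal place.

98.5%

Entropy H = −Σ p log₂ p ≈ 2.2353 bits.
Huffman merges: 1/10+17/100→27/100; 9/50+13/50→11/25; 27/100+29/100→14/25; 11/25+14/25→1. L = 227/100 ≈ 2.2700.
Efficiency = H/L = 2.2353/2.2700 = 98.5%.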